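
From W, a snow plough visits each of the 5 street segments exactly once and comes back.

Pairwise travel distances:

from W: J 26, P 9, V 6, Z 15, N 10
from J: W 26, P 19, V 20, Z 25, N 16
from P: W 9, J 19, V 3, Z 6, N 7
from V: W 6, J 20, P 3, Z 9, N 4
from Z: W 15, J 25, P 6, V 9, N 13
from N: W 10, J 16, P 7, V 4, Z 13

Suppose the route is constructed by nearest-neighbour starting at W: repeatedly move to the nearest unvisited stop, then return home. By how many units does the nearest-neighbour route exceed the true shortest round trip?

Excess over optimum: 4.

From W: V=6, P=9, N=10, Z=15, J=26 → choose V (6).
From V: P=3, N=4, Z=9, J=20 → choose P (3).
From P: Z=6, N=7, J=19 → choose Z (6).
From Z: N=13, J=25 → choose N (13).
From N: J=16 → choose J (16).
NN route W → V → P → Z → N → J → W costs 70.
Optimal: W → P → Z → J → N → V → W costs 66 (by enumerating all 60 distinct tours).
Excess = 70 − 66 = 4.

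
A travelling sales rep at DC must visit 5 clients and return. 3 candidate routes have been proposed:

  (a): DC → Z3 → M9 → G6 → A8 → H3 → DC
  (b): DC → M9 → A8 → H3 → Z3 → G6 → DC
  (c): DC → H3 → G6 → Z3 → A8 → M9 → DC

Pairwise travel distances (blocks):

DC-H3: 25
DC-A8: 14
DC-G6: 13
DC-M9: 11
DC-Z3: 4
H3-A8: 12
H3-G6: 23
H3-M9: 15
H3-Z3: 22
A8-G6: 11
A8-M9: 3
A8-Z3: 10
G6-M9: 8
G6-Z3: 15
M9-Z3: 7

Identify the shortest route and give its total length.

(a): 4 + 7 + 8 + 11 + 12 + 25 = 67
(b): 11 + 3 + 12 + 22 + 15 + 13 = 76
(c): 25 + 23 + 15 + 10 + 3 + 11 = 87

67 blocks — (a) is the shortest.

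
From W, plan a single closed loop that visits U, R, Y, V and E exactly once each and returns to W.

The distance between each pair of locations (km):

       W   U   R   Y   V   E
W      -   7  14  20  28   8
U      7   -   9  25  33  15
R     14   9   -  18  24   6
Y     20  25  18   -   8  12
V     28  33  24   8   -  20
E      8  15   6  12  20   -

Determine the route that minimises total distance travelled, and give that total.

68 km — the shortest possible round trip.

There are 60 distinct closed tours to check (reversals are equivalent).
W → U → R → Y → V → E → W: 7+9+18+8+20+8 = 70
W → U → R → Y → E → V → W: 7+9+18+12+20+28 = 94
W → U → R → V → Y → E → W: 7+9+24+8+12+8 = 68
W → U → R → V → E → Y → W: 7+9+24+20+12+20 = 92
W → U → R → E → Y → V → W: 7+9+6+12+8+28 = 70
W → U → R → E → V → Y → W: 7+9+6+20+8+20 = 70
W → U → Y → R → V → E → W: 7+25+18+24+20+8 = 102
W → U → Y → R → E → V → W: 7+25+18+6+20+28 = 104
W → U → Y → V → R → E → W: 7+25+8+24+6+8 = 78
W → U → Y → V → E → R → W: 7+25+8+20+6+14 = 80
W → U → Y → E → R → V → W: 7+25+12+6+24+28 = 102
W → U → Y → E → V → R → W: 7+25+12+20+24+14 = 102
W → U → V → R → Y → E → W: 7+33+24+18+12+8 = 102
W → U → V → R → E → Y → W: 7+33+24+6+12+20 = 102
… (46 more)
The minimum is 68.
One optimal route: W → U → R → V → Y → E → W (or its reverse).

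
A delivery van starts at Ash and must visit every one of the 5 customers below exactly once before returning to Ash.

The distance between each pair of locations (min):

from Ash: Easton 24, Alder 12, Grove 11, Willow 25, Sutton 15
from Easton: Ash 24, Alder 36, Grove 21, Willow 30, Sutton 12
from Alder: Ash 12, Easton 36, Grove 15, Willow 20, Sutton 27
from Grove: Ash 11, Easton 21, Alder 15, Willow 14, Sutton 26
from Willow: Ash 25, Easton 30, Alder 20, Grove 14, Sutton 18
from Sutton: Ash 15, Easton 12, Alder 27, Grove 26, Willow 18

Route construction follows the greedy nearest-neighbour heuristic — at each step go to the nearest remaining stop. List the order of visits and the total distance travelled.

From Ash: distances to unvisited — Grove=11, Alder=12, Sutton=15, Easton=24, Willow=25. Nearest is Grove (11).
From Grove: distances to unvisited — Willow=14, Alder=15, Easton=21, Sutton=26. Nearest is Willow (14).
From Willow: distances to unvisited — Sutton=18, Alder=20, Easton=30. Nearest is Sutton (18).
From Sutton: distances to unvisited — Easton=12, Alder=27. Nearest is Easton (12).
From Easton: distances to unvisited — Alder=36. Nearest is Alder (36).
Return Alder→Ash: 12.
Total = 11 + 14 + 18 + 12 + 36 + 12 = 103.

Total distance 103 min via the nearest-neighbour route Ash → Grove → Willow → Sutton → Easton → Alder → Ash.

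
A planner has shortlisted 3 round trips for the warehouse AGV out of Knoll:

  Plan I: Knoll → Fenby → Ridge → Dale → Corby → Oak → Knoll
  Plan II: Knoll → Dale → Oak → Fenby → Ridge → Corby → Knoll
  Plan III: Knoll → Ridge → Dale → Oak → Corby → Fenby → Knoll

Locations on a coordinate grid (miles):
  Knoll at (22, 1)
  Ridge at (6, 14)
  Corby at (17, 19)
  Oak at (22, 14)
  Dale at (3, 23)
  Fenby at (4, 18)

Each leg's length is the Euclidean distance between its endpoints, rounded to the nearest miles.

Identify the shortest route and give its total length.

73 miles — Plan I is the shortest.

Plan I: 25 + 4 + 9 + 15 + 7 + 13 = 73
Plan II: 29 + 21 + 18 + 4 + 12 + 19 = 103
Plan III: 21 + 9 + 21 + 7 + 13 + 25 = 96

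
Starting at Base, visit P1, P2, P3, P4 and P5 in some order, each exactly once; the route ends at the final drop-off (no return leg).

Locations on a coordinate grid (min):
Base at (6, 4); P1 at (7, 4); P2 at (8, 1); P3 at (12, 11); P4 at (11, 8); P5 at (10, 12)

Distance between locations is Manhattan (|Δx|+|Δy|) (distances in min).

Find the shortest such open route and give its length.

22 min — the minimum one-way total.

There are 5! = 120 possible orderings.
Base → P1 → P2 → P3 → P4 → P5: 1+4+14+4+5 = 28
Base → P1 → P2 → P3 → P5 → P4: 1+4+14+3+5 = 27
Base → P1 → P2 → P4 → P3 → P5: 1+4+10+4+3 = 22
Base → P1 → P2 → P4 → P5 → P3: 1+4+10+5+3 = 23
Base → P1 → P2 → P5 → P3 → P4: 1+4+13+3+4 = 25
Base → P1 → P2 → P5 → P4 → P3: 1+4+13+5+4 = 27
Base → P1 → P3 → P2 → P4 → P5: 1+12+14+10+5 = 42
Base → P1 → P3 → P2 → P5 → P4: 1+12+14+13+5 = 45
Base → P1 → P3 → P4 → P2 → P5: 1+12+4+10+13 = 40
Base → P1 → P3 → P4 → P5 → P2: 1+12+4+5+13 = 35
Base → P1 → P3 → P5 → P2 → P4: 1+12+3+13+10 = 39
Base → P1 → P3 → P5 → P4 → P2: 1+12+3+5+10 = 31
Base → P1 → P4 → P2 → P3 → P5: 1+8+10+14+3 = 36
Base → P1 → P4 → P2 → P5 → P3: 1+8+10+13+3 = 35
… (106 more)
The minimum is 22.
One shortest path: Base → P1 → P2 → P4 → P3 → P5.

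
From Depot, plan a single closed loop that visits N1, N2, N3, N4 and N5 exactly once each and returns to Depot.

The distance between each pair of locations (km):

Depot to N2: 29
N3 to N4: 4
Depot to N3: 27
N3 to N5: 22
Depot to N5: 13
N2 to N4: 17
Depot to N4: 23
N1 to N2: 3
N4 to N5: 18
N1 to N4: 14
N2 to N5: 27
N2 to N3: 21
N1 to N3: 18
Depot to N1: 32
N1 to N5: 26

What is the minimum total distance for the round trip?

Minimum total distance: 85 km.

Depot→N1→N2→N3→N4→N5→Depot: 32+3+21+4+18+13 = 91
Depot→N1→N2→N3→N5→N4→Depot: 32+3+21+22+18+23 = 119
Depot→N1→N2→N4→N3→N5→Depot: 32+3+17+4+22+13 = 91
Depot→N1→N2→N4→N5→N3→Depot: 32+3+17+18+22+27 = 119
Depot→N1→N2→N5→N3→N4→Depot: 32+3+27+22+4+23 = 111
Depot→N1→N2→N5→N4→N3→Depot: 32+3+27+18+4+27 = 111
Depot→N1→N3→N2→N4→N5→Depot: 32+18+21+17+18+13 = 119
Depot→N1→N3→N2→N5→N4→Depot: 32+18+21+27+18+23 = 139
Depot→N1→N3→N4→N2→N5→Depot: 32+18+4+17+27+13 = 111
Depot→N1→N3→N4→N5→N2→Depot: 32+18+4+18+27+29 = 128
Depot→N1→N3→N5→N2→N4→Depot: 32+18+22+27+17+23 = 139
Depot→N1→N3→N5→N4→N2→Depot: 32+18+22+18+17+29 = 136
Depot→N1→N4→N2→N3→N5→Depot: 32+14+17+21+22+13 = 119
Depot→N1→N4→N2→N5→N3→Depot: 32+14+17+27+22+27 = 139
… (46 more)
Depot→N2→N1→N3→N4→N5→Depot: 29+3+18+4+18+13 = 85  ← best
The minimum is 85.
One optimal route: Depot → N2 → N1 → N3 → N4 → N5 → Depot (or its reverse).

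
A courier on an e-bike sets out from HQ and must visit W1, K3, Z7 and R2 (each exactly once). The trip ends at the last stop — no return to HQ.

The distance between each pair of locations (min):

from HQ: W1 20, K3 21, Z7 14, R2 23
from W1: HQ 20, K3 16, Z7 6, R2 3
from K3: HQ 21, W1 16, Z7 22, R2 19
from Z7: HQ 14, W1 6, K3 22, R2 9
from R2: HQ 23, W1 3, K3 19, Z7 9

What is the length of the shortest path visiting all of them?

Minimum one-way distance = 42 min.

There are 4! = 24 possible orderings.
HQ→W1→K3→Z7→R2: 20+16+22+9 = 67
HQ→W1→K3→R2→Z7: 20+16+19+9 = 64
HQ→W1→Z7→K3→R2: 20+6+22+19 = 67
HQ→W1→Z7→R2→K3: 20+6+9+19 = 54
HQ→W1→R2→K3→Z7: 20+3+19+22 = 64
HQ→W1→R2→Z7→K3: 20+3+9+22 = 54
HQ→K3→W1→Z7→R2: 21+16+6+9 = 52
HQ→K3→W1→R2→Z7: 21+16+3+9 = 49
HQ→K3→Z7→W1→R2: 21+22+6+3 = 52
HQ→K3→Z7→R2→W1: 21+22+9+3 = 55
HQ→K3→R2→W1→Z7: 21+19+3+6 = 49
HQ→K3→R2→Z7→W1: 21+19+9+6 = 55
HQ→Z7→W1→K3→R2: 14+6+16+19 = 55
HQ→Z7→W1→R2→K3: 14+6+3+19 = 42
… (10 more)
The minimum is 42.
One shortest path: HQ → Z7 → W1 → R2 → K3.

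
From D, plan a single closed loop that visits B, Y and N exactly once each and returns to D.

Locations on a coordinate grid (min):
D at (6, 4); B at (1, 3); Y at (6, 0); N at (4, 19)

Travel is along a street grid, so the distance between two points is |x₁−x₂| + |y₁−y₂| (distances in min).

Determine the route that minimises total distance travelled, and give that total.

48 min — the shortest possible round trip.

D → B → Y → N → D: 6+8+21+17 = 52
D → B → N → Y → D: 6+19+21+4 = 50
D → Y → B → N → D: 4+8+19+17 = 48
The minimum is 48.
One optimal route: D → Y → B → N → D (or its reverse).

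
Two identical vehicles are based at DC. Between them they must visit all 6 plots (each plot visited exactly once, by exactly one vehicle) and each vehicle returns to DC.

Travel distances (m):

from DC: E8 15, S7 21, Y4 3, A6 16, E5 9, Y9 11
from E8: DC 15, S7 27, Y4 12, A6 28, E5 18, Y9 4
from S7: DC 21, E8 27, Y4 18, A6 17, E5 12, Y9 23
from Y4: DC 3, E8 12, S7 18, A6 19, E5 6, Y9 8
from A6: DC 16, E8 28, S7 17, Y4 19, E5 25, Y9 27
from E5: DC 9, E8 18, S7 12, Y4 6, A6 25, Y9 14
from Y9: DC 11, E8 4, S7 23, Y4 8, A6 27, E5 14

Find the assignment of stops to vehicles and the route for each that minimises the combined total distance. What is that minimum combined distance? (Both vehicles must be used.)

Minimum combined distance: 84 m.

Try each way of splitting the stops between the two vehicles (each non-empty) and, for each split, find the best tour for each vehicle:
  {E8} + {S7, Y4, A6, E5, Y9}: 30 + 70 = 100
  {S7} + {E8, Y4, A6, E5, Y9}: 42 + 71 = 113
  {E8, S7} + {Y4, A6, E5, Y9}: 63 + 66 = 129
  {Y4} + {E8, S7, A6, E5, Y9}: 6 + 78 = 84
  {E8, Y4} + {S7, A6, E5, Y9}: 30 + 70 = 100
  {S7, Y4} + {E8, A6, E5, Y9}: 42 + 71 = 113
  … (31 splits in total)
Best: vehicle 1 DC → Y4 → DC = 6; vehicle 2 DC → E8 → Y9 → E5 → S7 → A6 → DC = 78; combined 84.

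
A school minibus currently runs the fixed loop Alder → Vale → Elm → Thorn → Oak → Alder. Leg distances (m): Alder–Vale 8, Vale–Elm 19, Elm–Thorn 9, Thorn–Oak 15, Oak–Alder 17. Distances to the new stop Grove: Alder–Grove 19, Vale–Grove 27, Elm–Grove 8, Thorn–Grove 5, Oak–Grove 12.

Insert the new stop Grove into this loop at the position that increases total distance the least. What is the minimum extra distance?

Insertion cost between consecutive stops i–j is d(i,Grove) + d(Grove,j) − d(i,j):
  between Alder and Vale: 19 + 27 − 8 = 38
  between Vale and Elm: 27 + 8 − 19 = 16
  between Elm and Thorn: 8 + 5 − 9 = 4
  between Thorn and Oak: 5 + 12 − 15 = 2
  between Oak and Alder: 12 + 19 − 17 = 14
Cheapest insertion is between Thorn and Oak, adding 2.
New total = 68 + 2 = 70.

Adding 2 m by placing Grove on the Thorn–Oak leg.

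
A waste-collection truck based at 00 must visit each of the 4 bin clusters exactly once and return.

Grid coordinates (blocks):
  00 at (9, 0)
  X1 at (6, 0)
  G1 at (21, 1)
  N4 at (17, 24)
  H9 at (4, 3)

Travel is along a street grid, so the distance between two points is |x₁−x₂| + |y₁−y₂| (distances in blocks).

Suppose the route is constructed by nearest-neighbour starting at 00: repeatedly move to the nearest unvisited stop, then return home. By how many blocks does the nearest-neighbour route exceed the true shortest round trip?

From 00: X1=3, H9=8, G1=13, N4=32 → choose X1 (3).
From X1: H9=5, G1=16, N4=35 → choose H9 (5).
From H9: G1=19, N4=34 → choose G1 (19).
From G1: N4=27 → choose N4 (27).
NN route 00 → X1 → H9 → G1 → N4 → 00 costs 86.
Optimal: 00 → X1 → H9 → N4 → G1 → 00 costs 82 (by enumerating all 12 distinct tours).
Excess = 86 − 82 = 4.

4 blocks longer than the optimal tour.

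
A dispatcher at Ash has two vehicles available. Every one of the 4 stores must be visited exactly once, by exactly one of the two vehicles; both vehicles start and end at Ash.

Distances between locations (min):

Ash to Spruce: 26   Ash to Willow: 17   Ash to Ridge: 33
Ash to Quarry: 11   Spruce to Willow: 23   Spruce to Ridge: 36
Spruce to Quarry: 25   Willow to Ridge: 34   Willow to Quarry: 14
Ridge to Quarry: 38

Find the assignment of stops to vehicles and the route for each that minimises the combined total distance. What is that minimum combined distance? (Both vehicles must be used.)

Minimum combined distance: 131 min.

There are 2^3 − 1 = 7 ways to divide the 4 stops into two non-empty groups. For each, the best each vehicle can do is its own shortest tour through its group:
  {Spruce} + {Willow, Ridge, Quarry}: 52 + 92 = 144
  {Willow} + {Spruce, Ridge, Quarry}: 34 + 105 = 139
  {Spruce, Willow} + {Ridge, Quarry}: 66 + 82 = 148
  {Ridge} + {Spruce, Willow, Quarry}: 66 + 74 = 140
  {Spruce, Ridge} + {Willow, Quarry}: 95 + 42 = 137
  {Willow, Ridge} + {Spruce, Quarry}: 84 + 62 = 146
  … (7 splits in total)
  {Spruce, Willow, Ridge} + {Quarry}: 109 + 22 = 131  ← best
Best: vehicle 1 Ash → Willow → Spruce → Ridge → Ash = 109; vehicle 2 Ash → Quarry → Ash = 22; combined 131.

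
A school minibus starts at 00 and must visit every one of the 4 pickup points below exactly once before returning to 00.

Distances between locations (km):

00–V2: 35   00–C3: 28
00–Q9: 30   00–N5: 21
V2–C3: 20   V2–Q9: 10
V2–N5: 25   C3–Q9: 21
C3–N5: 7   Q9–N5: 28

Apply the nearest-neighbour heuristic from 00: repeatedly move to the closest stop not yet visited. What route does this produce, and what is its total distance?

At 00 the remaining stops are N5 21, C3 28, Q9 30, V2 35; go to N5.
At N5 the remaining stops are C3 7, V2 25, Q9 28; go to C3.
At C3 the remaining stops are V2 20, Q9 21; go to V2.
At V2 the remaining stops are Q9 10; go to Q9.
Return Q9→00: 30.
Total = 21 + 7 + 20 + 10 + 30 = 88.

88 km along 00 → N5 → C3 → V2 → Q9 → 00.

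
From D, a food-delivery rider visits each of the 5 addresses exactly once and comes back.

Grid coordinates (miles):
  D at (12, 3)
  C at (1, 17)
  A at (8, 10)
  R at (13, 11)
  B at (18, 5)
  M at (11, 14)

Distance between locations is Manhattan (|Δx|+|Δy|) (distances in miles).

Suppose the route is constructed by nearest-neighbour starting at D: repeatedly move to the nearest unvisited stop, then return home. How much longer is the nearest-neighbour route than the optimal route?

The nearest-neighbour route is 8 miles longer than optimal.

From D: B=8, R=9, A=11, M=12, C=25 → choose B (8).
From B: R=11, A=15, M=16, C=29 → choose R (11).
From R: M=5, A=6, C=18 → choose M (5).
From M: A=7, C=13 → choose A (7).
From A: C=14 → choose C (14).
NN route D → B → R → M → A → C → D costs 70.
Optimal: D → A → C → M → R → B → D costs 62 (by enumerating all 60 distinct tours).
Excess = 70 − 62 = 8.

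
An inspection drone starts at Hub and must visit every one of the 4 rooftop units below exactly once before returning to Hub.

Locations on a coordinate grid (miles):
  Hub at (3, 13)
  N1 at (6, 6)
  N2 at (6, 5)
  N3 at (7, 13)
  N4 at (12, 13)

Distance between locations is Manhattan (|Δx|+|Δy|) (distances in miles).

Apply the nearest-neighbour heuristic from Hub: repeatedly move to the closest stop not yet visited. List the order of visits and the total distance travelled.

Hub → [N3:4 / N4:9 / N1:10 / N2:11] → N3 (4)
N3 → [N4:5 / N1:8 / N2:9] → N4 (5)
N4 → [N1:13 / N2:14] → N1 (13)
N1 → [N2:1] → N2 (1)
Return N2→Hub: 11.
Total = 4 + 5 + 13 + 1 + 11 = 34.

Total distance 34 miles via the nearest-neighbour route Hub → N3 → N4 → N1 → N2 → Hub.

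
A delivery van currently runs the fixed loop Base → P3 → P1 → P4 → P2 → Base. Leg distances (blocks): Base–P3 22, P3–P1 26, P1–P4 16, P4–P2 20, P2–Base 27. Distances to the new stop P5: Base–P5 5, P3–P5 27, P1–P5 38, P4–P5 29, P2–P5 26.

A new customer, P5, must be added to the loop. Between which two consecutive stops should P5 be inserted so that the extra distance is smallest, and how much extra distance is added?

Insertion cost between consecutive stops i–j is d(i,P5) + d(P5,j) − d(i,j):
  between Base and P3: 5 + 27 − 22 = 10
  between P3 and P1: 27 + 38 − 26 = 39
  between P1 and P4: 38 + 29 − 16 = 51
  between P4 and P2: 29 + 26 − 20 = 35
  between P2 and Base: 26 + 5 − 27 = 4
Cheapest insertion is between P2 and Base, adding 4.
New total = 111 + 4 = 115.

Adding 4 blocks by placing P5 on the P2–Base leg.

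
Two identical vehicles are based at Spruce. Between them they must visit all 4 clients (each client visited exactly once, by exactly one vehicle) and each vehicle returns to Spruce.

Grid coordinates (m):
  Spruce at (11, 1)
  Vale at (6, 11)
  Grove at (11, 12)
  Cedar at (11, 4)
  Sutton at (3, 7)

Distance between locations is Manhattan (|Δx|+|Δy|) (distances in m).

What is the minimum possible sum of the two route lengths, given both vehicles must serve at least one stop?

44 m — the smallest possible combined total.

Check every non-empty split of the stops between the two vehicles; for each half take its own optimal tour:
  {Vale} + {Grove, Cedar, Sutton}: 30 + 38 = 68
  {Grove} + {Vale, Cedar, Sutton}: 22 + 36 = 58
  {Vale, Grove} + {Cedar, Sutton}: 32 + 28 = 60
  {Cedar} + {Vale, Grove, Sutton}: 6 + 38 = 44
  {Vale, Cedar} + {Grove, Sutton}: 30 + 38 = 68
  {Grove, Cedar} + {Vale, Sutton}: 22 + 36 = 58
  … (7 splits in total)
Best: vehicle 1 Spruce → Cedar → Spruce = 6; vehicle 2 Spruce → Grove → Vale → Sutton → Spruce = 38; combined 44.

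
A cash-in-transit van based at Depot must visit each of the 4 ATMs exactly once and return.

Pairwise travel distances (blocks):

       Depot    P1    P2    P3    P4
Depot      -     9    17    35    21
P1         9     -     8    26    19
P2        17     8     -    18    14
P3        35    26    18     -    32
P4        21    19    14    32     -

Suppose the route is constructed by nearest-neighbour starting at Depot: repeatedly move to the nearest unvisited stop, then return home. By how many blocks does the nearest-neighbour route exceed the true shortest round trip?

Depot: P1=9, P2=17, P4=21, P3=35 ⇒ P1
P1: P2=8, P4=19, P3=26 ⇒ P2
P2: P4=14, P3=18 ⇒ P4
P4: P3=32 ⇒ P3
NN route Depot → P1 → P2 → P4 → P3 → Depot costs 98.
Optimal: Depot → P1 → P2 → P3 → P4 → Depot costs 88 (by enumerating all 12 distinct tours).
Excess = 98 − 88 = 10.

The nearest-neighbour route is 10 blocks longer than optimal.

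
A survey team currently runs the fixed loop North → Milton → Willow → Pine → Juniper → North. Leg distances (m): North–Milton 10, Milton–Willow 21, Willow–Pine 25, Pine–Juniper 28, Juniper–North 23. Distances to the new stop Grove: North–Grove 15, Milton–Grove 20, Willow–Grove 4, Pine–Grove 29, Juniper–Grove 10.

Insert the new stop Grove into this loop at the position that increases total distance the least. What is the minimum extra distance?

Insertion cost between consecutive stops i–j is d(i,Grove) + d(Grove,j) − d(i,j):
  between North and Milton: 15 + 20 − 10 = 25
  between Milton and Willow: 20 + 4 − 21 = 3
  between Willow and Pine: 4 + 29 − 25 = 8
  between Pine and Juniper: 29 + 10 − 28 = 11
  between Juniper and North: 10 + 15 − 23 = 2
Cheapest insertion is between Juniper and North, adding 2.
New total = 107 + 2 = 109.

Adding 2 m by placing Grove on the Juniper–North leg.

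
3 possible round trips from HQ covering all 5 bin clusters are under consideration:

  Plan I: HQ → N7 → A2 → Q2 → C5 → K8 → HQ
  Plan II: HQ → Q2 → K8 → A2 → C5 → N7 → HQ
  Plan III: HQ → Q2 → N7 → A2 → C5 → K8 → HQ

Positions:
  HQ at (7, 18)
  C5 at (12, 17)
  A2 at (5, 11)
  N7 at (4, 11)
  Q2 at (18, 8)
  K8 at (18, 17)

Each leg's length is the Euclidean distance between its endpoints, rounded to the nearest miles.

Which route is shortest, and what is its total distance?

Shortest is Plan I, total 50 miles.

Plan I: 8 + 1 + 13 + 11 + 6 + 11 = 50
Plan II: 15 + 9 + 14 + 9 + 10 + 8 = 65
Plan III: 15 + 14 + 1 + 9 + 6 + 11 = 56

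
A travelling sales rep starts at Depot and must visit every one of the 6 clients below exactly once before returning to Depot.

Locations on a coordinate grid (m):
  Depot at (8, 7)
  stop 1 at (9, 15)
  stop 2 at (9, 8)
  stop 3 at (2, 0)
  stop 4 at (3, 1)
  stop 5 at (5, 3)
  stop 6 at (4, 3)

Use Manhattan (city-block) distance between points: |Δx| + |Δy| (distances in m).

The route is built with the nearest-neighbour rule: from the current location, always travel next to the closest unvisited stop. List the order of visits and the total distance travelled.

Nearest-neighbour total = 44 m; route Depot → stop 2 → stop 1 → stop 5 → stop 6 → stop 4 → stop 3 → Depot.

Depot → [stop 2:2 / stop 5:7 / stop 6:8 / stop 1:9 / stop 4:11 / stop 3:13] → stop 2 (2)
stop 2 → [stop 1:7 / stop 5:9 / stop 6:10 / stop 4:13 / stop 3:15] → stop 1 (7)
stop 1 → [stop 5:16 / stop 6:17 / stop 4:20 / stop 3:22] → stop 5 (16)
stop 5 → [stop 6:1 / stop 4:4 / stop 3:6] → stop 6 (1)
stop 6 → [stop 4:3 / stop 3:5] → stop 4 (3)
stop 4 → [stop 3:2] → stop 3 (2)
Return stop 3→Depot: 13.
Total = 2 + 7 + 16 + 1 + 3 + 2 + 13 = 44.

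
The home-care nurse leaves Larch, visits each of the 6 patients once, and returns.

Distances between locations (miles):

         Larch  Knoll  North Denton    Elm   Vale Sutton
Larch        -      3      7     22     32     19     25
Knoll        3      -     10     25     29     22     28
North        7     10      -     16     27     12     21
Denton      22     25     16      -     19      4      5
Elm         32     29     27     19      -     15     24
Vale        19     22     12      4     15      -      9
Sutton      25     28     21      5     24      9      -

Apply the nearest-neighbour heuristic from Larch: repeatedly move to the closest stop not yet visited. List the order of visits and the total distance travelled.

From Larch: distances to unvisited — Knoll=3, North=7, Vale=19, Denton=22, Sutton=25, Elm=32. Nearest is Knoll (3).
From Knoll: distances to unvisited — North=10, Vale=22, Denton=25, Sutton=28, Elm=29. Nearest is North (10).
From North: distances to unvisited — Vale=12, Denton=16, Sutton=21, Elm=27. Nearest is Vale (12).
From Vale: distances to unvisited — Denton=4, Sutton=9, Elm=15. Nearest is Denton (4).
From Denton: distances to unvisited — Sutton=5, Elm=19. Nearest is Sutton (5).
From Sutton: distances to unvisited — Elm=24. Nearest is Elm (24).
Return Elm→Larch: 32.
Total = 3 + 10 + 12 + 4 + 5 + 24 + 32 = 90.

Total distance 90 miles via the nearest-neighbour route Larch → Knoll → North → Vale → Denton → Sutton → Elm → Larch.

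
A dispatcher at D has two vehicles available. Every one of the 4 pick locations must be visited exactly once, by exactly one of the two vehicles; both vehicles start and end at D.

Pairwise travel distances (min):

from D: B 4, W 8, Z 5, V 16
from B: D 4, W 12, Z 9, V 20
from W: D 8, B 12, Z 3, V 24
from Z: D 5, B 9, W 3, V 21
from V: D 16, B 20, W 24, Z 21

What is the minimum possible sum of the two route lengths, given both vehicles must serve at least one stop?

Check every non-empty split of the stops between the two vehicles; for each half take its own optimal tour:
  {B} + {W, Z, V}: 8 + 48 = 56
  {W} + {B, Z, V}: 16 + 50 = 66
  {B, W} + {Z, V}: 24 + 42 = 66
  {Z} + {B, W, V}: 10 + 56 = 66
  {B, Z} + {W, V}: 18 + 48 = 66
  {W, Z} + {B, V}: 16 + 40 = 56
  … (7 splits in total)
Best: vehicle 1 D → B → D = 8; vehicle 2 D → W → Z → V → D = 48; combined 56.

56 min — the smallest possible combined total.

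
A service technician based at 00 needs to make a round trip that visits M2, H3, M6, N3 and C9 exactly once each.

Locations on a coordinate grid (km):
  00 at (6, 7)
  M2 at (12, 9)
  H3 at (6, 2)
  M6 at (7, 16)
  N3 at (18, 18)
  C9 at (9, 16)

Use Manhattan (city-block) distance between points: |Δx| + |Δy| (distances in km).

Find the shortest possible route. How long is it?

Minimum total distance: 56 km.

00-M2-H3-M6-N3-C9-00: 8+13+15+13+11+12 = 72
00-M2-H3-M6-C9-N3-00: 8+13+15+2+11+23 = 72
00-M2-H3-N3-M6-C9-00: 8+13+28+13+2+12 = 76
00-M2-H3-N3-C9-M6-00: 8+13+28+11+2+10 = 72
00-M2-H3-C9-M6-N3-00: 8+13+17+2+13+23 = 76
00-M2-H3-C9-N3-M6-00: 8+13+17+11+13+10 = 72
00-M2-M6-H3-N3-C9-00: 8+12+15+28+11+12 = 86
00-M2-M6-H3-C9-N3-00: 8+12+15+17+11+23 = 86
00-M2-M6-N3-H3-C9-00: 8+12+13+28+17+12 = 90
00-M2-M6-N3-C9-H3-00: 8+12+13+11+17+5 = 66
00-M2-M6-C9-H3-N3-00: 8+12+2+17+28+23 = 90
00-M2-M6-C9-N3-H3-00: 8+12+2+11+28+5 = 66
00-M2-N3-H3-M6-C9-00: 8+15+28+15+2+12 = 80
00-M2-N3-H3-C9-M6-00: 8+15+28+17+2+10 = 80
… (46 more)
00-M2-N3-C9-M6-H3-00: 8+15+11+2+15+5 = 56  ← best
The minimum is 56.
One optimal route: 00 → M2 → N3 → C9 → M6 → H3 → 00 (or its reverse).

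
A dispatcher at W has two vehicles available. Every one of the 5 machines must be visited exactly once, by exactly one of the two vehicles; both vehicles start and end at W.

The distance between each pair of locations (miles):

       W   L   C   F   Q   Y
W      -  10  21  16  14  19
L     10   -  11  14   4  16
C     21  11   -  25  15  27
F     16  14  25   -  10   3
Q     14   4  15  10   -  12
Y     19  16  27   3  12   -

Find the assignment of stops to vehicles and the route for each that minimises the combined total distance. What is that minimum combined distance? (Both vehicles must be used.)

There are 2^4 − 1 = 15 ways to divide the 5 stops into two non-empty groups. For each, the best each vehicle can do is its own shortest tour through its group:
  {L} + {C, F, Q, Y}: 20 + 67 = 87
  {C} + {L, F, Q, Y}: 42 + 45 = 87
  {L, C} + {F, Q, Y}: 42 + 45 = 87
  {F} + {L, C, Q, Y}: 32 + 67 = 99
  {L, F} + {C, Q, Y}: 40 + 67 = 107
  {C, F} + {L, Q, Y}: 62 + 45 = 107
  … (15 splits in total)
Best: vehicle 1 W → L → W = 20; vehicle 2 W → C → Q → Y → F → W = 67; combined 87.

Minimum combined distance: 87 miles.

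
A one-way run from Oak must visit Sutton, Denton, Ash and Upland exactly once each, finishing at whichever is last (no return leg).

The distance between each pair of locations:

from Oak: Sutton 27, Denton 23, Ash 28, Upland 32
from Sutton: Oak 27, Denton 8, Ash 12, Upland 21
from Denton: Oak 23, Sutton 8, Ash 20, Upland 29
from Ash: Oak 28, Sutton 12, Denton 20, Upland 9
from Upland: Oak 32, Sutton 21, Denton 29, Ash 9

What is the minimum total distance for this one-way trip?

52 — the minimum one-way total.

There are 4! = 24 possible orderings.
Oak→Sutton→Denton→Ash→Upland: 27+8+20+9 = 64
Oak→Sutton→Denton→Upland→Ash: 27+8+29+9 = 73
Oak→Sutton→Ash→Denton→Upland: 27+12+20+29 = 88
Oak→Sutton→Ash→Upland→Denton: 27+12+9+29 = 77
Oak→Sutton→Upland→Denton→Ash: 27+21+29+20 = 97
Oak→Sutton→Upland→Ash→Denton: 27+21+9+20 = 77
Oak→Denton→Sutton→Ash→Upland: 23+8+12+9 = 52
Oak→Denton→Sutton→Upland→Ash: 23+8+21+9 = 61
Oak→Denton→Ash→Sutton→Upland: 23+20+12+21 = 76
Oak→Denton→Ash→Upland→Sutton: 23+20+9+21 = 73
Oak→Denton→Upland→Sutton→Ash: 23+29+21+12 = 85
Oak→Denton→Upland→Ash→Sutton: 23+29+9+12 = 73
Oak→Ash→Sutton→Denton→Upland: 28+12+8+29 = 77
Oak→Ash→Sutton→Upland→Denton: 28+12+21+29 = 90
… (10 more)
The minimum is 52.
One shortest path: Oak → Denton → Sutton → Ash → Upland.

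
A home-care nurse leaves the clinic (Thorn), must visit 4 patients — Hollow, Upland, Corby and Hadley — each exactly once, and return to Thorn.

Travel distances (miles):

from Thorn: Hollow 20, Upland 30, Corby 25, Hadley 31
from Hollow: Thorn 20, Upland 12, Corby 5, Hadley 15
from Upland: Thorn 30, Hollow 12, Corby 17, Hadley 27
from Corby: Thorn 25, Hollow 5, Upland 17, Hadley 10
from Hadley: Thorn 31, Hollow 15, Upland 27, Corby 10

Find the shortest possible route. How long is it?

Thorn - Hollow - Upland - Corby - Hadley - Thorn: 20+12+17+10+31 = 90
Thorn - Hollow - Upland - Hadley - Corby - Thorn: 20+12+27+10+25 = 94
Thorn - Hollow - Corby - Upland - Hadley - Thorn: 20+5+17+27+31 = 100
Thorn - Hollow - Corby - Hadley - Upland - Thorn: 20+5+10+27+30 = 92
Thorn - Hollow - Hadley - Upland - Corby - Thorn: 20+15+27+17+25 = 104
Thorn - Hollow - Hadley - Corby - Upland - Thorn: 20+15+10+17+30 = 92
Thorn - Upland - Hollow - Corby - Hadley - Thorn: 30+12+5+10+31 = 88
Thorn - Upland - Hollow - Hadley - Corby - Thorn: 30+12+15+10+25 = 92
Thorn - Upland - Corby - Hollow - Hadley - Thorn: 30+17+5+15+31 = 98
Thorn - Upland - Hadley - Hollow - Corby - Thorn: 30+27+15+5+25 = 102
Thorn - Corby - Hollow - Upland - Hadley - Thorn: 25+5+12+27+31 = 100
Thorn - Corby - Upland - Hollow - Hadley - Thorn: 25+17+12+15+31 = 100
The minimum is 88.
One optimal route: Thorn → Upland → Hollow → Corby → Hadley → Thorn (or its reverse).

Shortest round trip = 88 miles.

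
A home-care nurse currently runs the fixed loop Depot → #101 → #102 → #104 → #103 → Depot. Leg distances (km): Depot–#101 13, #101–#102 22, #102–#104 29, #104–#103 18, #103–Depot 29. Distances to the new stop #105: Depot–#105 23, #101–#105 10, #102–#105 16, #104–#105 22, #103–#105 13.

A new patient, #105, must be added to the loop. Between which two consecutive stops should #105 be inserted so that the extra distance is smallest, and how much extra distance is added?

+4 km — insert #105 between #101 and #102.

Insertion cost between consecutive stops i–j is d(i,#105) + d(#105,j) − d(i,j):
  between Depot and #101: 23 + 10 − 13 = 20
  between #101 and #102: 10 + 16 − 22 = 4
  between #102 and #104: 16 + 22 − 29 = 9
  between #104 and #103: 22 + 13 − 18 = 17
  between #103 and Depot: 13 + 23 − 29 = 7
Cheapest insertion is between #101 and #102, adding 4.
New total = 111 + 4 = 115.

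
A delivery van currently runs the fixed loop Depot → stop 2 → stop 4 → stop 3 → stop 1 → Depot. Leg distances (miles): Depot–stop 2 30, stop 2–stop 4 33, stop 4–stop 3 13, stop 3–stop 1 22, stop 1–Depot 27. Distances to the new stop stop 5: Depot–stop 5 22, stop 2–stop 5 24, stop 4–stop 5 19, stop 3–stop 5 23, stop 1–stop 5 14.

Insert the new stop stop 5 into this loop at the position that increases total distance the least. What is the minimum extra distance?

Minimum extra distance: 9 miles, inserting stop 5 between stop 1 and Depot.

Insertion cost between consecutive stops i–j is d(i,stop 5) + d(stop 5,j) − d(i,j):
  between Depot and stop 2: 22 + 24 − 30 = 16
  between stop 2 and stop 4: 24 + 19 − 33 = 10
  between stop 4 and stop 3: 19 + 23 − 13 = 29
  between stop 3 and stop 1: 23 + 14 − 22 = 15
  between stop 1 and Depot: 14 + 22 − 27 = 9
Cheapest insertion is between stop 1 and Depot, adding 9.
New total = 125 + 9 = 134.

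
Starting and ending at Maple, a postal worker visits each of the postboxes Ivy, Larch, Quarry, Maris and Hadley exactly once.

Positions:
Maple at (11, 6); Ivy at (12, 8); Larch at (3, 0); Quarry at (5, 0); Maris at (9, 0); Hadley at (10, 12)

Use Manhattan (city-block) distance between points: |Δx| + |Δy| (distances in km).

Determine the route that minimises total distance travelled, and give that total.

With 5 stops there are 5!/2 = 60 distinct round trips (a route and its reverse cost the same).
Maple-Ivy-Larch-Quarry-Maris-Hadley-Maple: 3+17+2+4+13+7 = 46
Maple-Ivy-Larch-Quarry-Hadley-Maris-Maple: 3+17+2+17+13+8 = 60
Maple-Ivy-Larch-Maris-Quarry-Hadley-Maple: 3+17+6+4+17+7 = 54
Maple-Ivy-Larch-Maris-Hadley-Quarry-Maple: 3+17+6+13+17+12 = 68
Maple-Ivy-Larch-Hadley-Quarry-Maris-Maple: 3+17+19+17+4+8 = 68
Maple-Ivy-Larch-Hadley-Maris-Quarry-Maple: 3+17+19+13+4+12 = 68
Maple-Ivy-Quarry-Larch-Maris-Hadley-Maple: 3+15+2+6+13+7 = 46
Maple-Ivy-Quarry-Larch-Hadley-Maris-Maple: 3+15+2+19+13+8 = 60
Maple-Ivy-Quarry-Maris-Larch-Hadley-Maple: 3+15+4+6+19+7 = 54
Maple-Ivy-Quarry-Maris-Hadley-Larch-Maple: 3+15+4+13+19+14 = 68
Maple-Ivy-Quarry-Hadley-Larch-Maris-Maple: 3+15+17+19+6+8 = 68
Maple-Ivy-Quarry-Hadley-Maris-Larch-Maple: 3+15+17+13+6+14 = 68
Maple-Ivy-Maris-Larch-Quarry-Hadley-Maple: 3+11+6+2+17+7 = 46
Maple-Ivy-Maris-Larch-Hadley-Quarry-Maple: 3+11+6+19+17+12 = 68
… (46 more)
Maple-Ivy-Hadley-Larch-Quarry-Maris-Maple: 3+6+19+2+4+8 = 42  ← best
The minimum is 42.
One optimal route: Maple → Ivy → Hadley → Larch → Quarry → Maris → Maple (or its reverse).

Minimum total distance: 42 km.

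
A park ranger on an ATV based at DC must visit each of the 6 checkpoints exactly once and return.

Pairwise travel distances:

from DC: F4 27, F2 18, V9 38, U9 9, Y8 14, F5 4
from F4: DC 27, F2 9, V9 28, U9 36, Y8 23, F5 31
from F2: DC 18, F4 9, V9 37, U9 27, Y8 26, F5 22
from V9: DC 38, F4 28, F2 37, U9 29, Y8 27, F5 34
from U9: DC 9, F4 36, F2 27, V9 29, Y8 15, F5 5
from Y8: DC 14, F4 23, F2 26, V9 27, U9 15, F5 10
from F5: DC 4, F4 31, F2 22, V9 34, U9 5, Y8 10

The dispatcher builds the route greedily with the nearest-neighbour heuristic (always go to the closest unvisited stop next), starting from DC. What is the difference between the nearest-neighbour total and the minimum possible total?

From DC: F5=4, U9=9, Y8=14, F2=18, F4=27, V9=38 → choose F5 (4).
From F5: U9=5, Y8=10, F2=22, F4=31, V9=34 → choose U9 (5).
From U9: Y8=15, F2=27, V9=29, F4=36 → choose Y8 (15).
From Y8: F4=23, F2=26, V9=27 → choose F4 (23).
From F4: F2=9, V9=28 → choose F2 (9).
From F2: V9=37 → choose V9 (37).
NN route DC → F5 → U9 → Y8 → F4 → F2 → V9 → DC costs 131.
Optimal: DC → F2 → F4 → V9 → Y8 → U9 → F5 → DC costs 106 (by enumerating all 360 distinct tours).
Excess = 131 − 106 = 25.

Excess over optimum: 25.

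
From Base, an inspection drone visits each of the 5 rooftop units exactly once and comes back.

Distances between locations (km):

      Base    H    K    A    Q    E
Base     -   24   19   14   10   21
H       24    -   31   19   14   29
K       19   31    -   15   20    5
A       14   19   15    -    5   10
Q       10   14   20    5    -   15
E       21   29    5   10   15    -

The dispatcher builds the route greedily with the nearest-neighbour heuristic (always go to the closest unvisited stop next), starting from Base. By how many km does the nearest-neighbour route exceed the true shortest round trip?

Base: Q=10, A=14, K=19, E=21, H=24 ⇒ Q
Q: A=5, H=14, E=15, K=20 ⇒ A
A: E=10, K=15, H=19 ⇒ E
E: K=5, H=29 ⇒ K
K: H=31 ⇒ H
NN route Base → Q → A → E → K → H → Base costs 85.
Optimal: Base → H → Q → A → E → K → Base costs 77 (by enumerating all 60 distinct tours).
Excess = 85 − 77 = 8.

The nearest-neighbour route is 8 km longer than optimal.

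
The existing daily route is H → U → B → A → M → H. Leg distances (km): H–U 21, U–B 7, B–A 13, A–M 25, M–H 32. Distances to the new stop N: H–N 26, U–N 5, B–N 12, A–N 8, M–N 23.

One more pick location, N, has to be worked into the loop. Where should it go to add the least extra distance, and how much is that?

Insertion cost between consecutive stops i–j is d(i,N) + d(N,j) − d(i,j):
  between H and U: 26 + 5 − 21 = 10
  between U and B: 5 + 12 − 7 = 10
  between B and A: 12 + 8 − 13 = 7
  between A and M: 8 + 23 − 25 = 6
  between M and H: 23 + 26 − 32 = 17
Cheapest insertion is between A and M, adding 6.
New total = 98 + 6 = 104.

Adding 6 km by placing N on the A–M leg.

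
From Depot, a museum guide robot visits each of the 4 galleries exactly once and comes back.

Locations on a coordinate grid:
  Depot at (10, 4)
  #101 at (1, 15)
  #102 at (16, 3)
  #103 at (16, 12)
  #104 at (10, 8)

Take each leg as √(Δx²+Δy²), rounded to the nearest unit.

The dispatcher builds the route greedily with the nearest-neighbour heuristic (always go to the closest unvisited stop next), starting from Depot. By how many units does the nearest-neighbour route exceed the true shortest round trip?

Excess over optimum: 8.

From Depot: #104=4, #102=6, #103=10, #101=14 → choose #104 (4).
From #104: #103=7, #102=8, #101=11 → choose #103 (7).
From #103: #102=9, #101=15 → choose #102 (9).
From #102: #101=19 → choose #101 (19).
NN route Depot → #104 → #103 → #102 → #101 → Depot costs 53.
Optimal: Depot → #102 → #103 → #101 → #104 → Depot costs 45 (by enumerating all 12 distinct tours).
Excess = 53 − 45 = 8.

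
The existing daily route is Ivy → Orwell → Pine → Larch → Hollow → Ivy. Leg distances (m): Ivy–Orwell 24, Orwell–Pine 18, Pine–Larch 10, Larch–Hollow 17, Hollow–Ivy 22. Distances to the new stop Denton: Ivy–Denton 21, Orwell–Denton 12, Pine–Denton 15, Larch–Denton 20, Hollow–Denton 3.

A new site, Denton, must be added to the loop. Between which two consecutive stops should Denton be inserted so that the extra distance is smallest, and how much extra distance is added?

Insertion cost between consecutive stops i–j is d(i,Denton) + d(Denton,j) − d(i,j):
  between Ivy and Orwell: 21 + 12 − 24 = 9
  between Orwell and Pine: 12 + 15 − 18 = 9
  between Pine and Larch: 15 + 20 − 10 = 25
  between Larch and Hollow: 20 + 3 − 17 = 6
  between Hollow and Ivy: 3 + 21 − 22 = 2
Cheapest insertion is between Hollow and Ivy, adding 2.
New total = 91 + 2 = 93.

Minimum extra distance: 2 m, inserting Denton between Hollow and Ivy.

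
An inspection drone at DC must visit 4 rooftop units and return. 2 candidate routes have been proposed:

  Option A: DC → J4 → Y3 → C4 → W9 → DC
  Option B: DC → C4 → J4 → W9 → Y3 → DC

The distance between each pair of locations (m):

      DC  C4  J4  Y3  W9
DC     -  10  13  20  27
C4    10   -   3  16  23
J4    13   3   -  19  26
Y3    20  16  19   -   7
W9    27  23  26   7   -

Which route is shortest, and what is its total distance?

66 m — Option B is the shortest.

Option A: 13 + 19 + 16 + 23 + 27 = 98
Option B: 10 + 3 + 26 + 7 + 20 = 66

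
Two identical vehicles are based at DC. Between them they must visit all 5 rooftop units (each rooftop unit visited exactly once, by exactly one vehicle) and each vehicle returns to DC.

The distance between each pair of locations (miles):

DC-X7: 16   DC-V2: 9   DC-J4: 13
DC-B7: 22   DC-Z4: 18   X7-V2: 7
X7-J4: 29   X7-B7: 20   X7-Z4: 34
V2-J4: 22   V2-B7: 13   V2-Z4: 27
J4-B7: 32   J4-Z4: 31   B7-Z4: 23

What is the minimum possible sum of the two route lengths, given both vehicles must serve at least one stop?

103 miles — the smallest possible combined total.

There are 2^4 − 1 = 15 ways to divide the 5 stops into two non-empty groups. For each, the best each vehicle can do is its own shortest tour through its group:
  {X7} + {V2, J4, B7, Z4}: 32 + 89 = 121
  {V2} + {X7, J4, B7, Z4}: 18 + 103 = 121
  {X7, V2} + {J4, B7, Z4}: 32 + 86 = 118
  {J4} + {X7, V2, B7, Z4}: 26 + 77 = 103
  {X7, J4} + {V2, B7, Z4}: 58 + 63 = 121
  {V2, J4} + {X7, B7, Z4}: 44 + 77 = 121
  … (15 splits in total)
Best: vehicle 1 DC → J4 → DC = 26; vehicle 2 DC → X7 → V2 → B7 → Z4 → DC = 77; combined 103.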